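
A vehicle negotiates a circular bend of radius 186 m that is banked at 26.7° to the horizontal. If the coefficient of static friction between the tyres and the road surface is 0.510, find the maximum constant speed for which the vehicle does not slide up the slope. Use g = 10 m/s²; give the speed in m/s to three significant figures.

At the maximum speed, friction acts down the slope at its limiting value f = μN. Radially (horizontal, toward centre): N sinθ + μN cosθ = mv²/r. Vertically: N cosθ − μN sinθ = mg.
Dividing: v² = r g (sinθ + μcosθ)/(cosθ − μsinθ).
sinθ + μcosθ = 0.4493 + 0.510×0.8934 = 0.9049; cosθ − μsinθ = 0.8934 − 0.510×0.4493 = 0.6642.
v² = 186 × 10.0 × 0.9049/0.6642 = 2534 m²/s², so v = 50.34 m/s.

50.3 m/s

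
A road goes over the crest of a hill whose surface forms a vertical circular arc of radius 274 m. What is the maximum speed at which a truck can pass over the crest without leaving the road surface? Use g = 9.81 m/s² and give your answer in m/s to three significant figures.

51.8 m/s

At the crest the centre of the circle is below the truck, so the net downward (centripetal) force is mg − N = mv²/r.
The truck leaves the road when N → 0, giving v_max = √(g r) = √(9.81 × 274) = 51.85 m/s.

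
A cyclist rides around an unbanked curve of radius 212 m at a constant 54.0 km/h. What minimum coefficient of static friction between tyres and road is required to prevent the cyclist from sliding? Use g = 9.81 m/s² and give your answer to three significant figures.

v = 54.0/3.6 = 15.00 m/s.
Friction provides the centripetal force: μ_s m g = m v²/r, so μ_s = v²/(g r) = (15.00)²/(9.81 × 212) = 225.0/2080 = 0.1082.

0.108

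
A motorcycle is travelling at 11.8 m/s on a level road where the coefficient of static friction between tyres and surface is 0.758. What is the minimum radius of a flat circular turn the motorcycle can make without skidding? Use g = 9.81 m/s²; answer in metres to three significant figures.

At the limit, μ_s m g = m v²/r, so r_min = v²/(μ_s g) = (11.8)²/(0.758 × 9.81) = 139.2/7.436 = 18.73 m.

18.7 m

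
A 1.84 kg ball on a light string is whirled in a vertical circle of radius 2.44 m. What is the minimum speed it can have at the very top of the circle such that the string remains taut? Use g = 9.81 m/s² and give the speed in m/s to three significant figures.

At the highest point the centre is directly below, so both the weight and T act inward: T + mg = mv²/r.
At minimum speed T → 0, so mg = mv_min²/r ⇒ v_min = √(g r) = √(9.81 × 2.44) = 4.892 m/s.

4.89 m/s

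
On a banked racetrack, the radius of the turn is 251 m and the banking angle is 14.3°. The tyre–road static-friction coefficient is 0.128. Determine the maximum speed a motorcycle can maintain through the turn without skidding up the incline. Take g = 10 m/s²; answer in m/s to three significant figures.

At the maximum speed, friction acts down the slope at its limiting value f = μN. Radially (horizontal, toward centre): N sinθ + μN cosθ = mv²/r. Vertically: N cosθ − μN sinθ = mg.
Dividing: v² = r g (sinθ + μcosθ)/(cosθ − μsinθ).
sinθ + μcosθ = 0.2470 + 0.128×0.9690 = 0.3710; cosθ − μsinθ = 0.9690 − 0.128×0.2470 = 0.9374.
v² = 251 × 10.0 × 0.3710/0.9374 = 993.5 m²/s², so v = 31.52 m/s.

31.5 m/s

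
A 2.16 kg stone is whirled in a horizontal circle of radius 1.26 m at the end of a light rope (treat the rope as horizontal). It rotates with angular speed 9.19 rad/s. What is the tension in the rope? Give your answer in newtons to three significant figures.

230 N

v = ωr = 9.19 × 1.26 = 11.58 m/s.
The tension is the only horizontal force, so it supplies the full centripetal force: T = m v²/r = 2.16 × (11.58)²/1.26 = 2.16 × 134.1/1.26 = 229.9 N.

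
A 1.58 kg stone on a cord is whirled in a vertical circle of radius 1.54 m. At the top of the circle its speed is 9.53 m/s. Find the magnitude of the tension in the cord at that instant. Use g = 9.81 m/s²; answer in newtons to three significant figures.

77.7 N

At the top, both T and the weight mg point inward (toward the centre), so T + mg = mv²/r.
T = m(v²/r − g) = 1.58 × ((9.53)²/1.54 − 9.81) = 1.58 × (58.97 − 9.81) = 1.58 × 49.16 = 77.68 N.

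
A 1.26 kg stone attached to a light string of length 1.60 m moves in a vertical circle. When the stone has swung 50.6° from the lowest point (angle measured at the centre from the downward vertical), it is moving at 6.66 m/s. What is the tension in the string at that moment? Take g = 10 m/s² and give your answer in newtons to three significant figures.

42.9 N

Take the radial direction toward the centre of the circle as positive. The component of the weight along the string toward the centre is −mg cos φ (φ measured from the bottom), so Newton's second law along the string gives T − mg cos φ = m v²/r.
cos 50.6° = 0.6347, so T = m(v²/r + g cos φ) = 1.26 × ((6.66)²/1.60 + 10.0 × 0.6347) = 1.26 × (27.72 + (6.347)) = 1.26 × 34.07 = 42.93 N.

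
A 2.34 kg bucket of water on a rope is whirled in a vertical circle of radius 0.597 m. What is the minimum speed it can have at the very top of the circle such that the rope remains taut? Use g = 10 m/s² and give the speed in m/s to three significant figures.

At the top, both weight mg and T point toward the centre: T + mg = mv²/r.
At minimum speed T → 0, so mg = mv_min²/r ⇒ v_min = √(g r) = √(10.0 × 0.597) = 2.443 m/s.

2.44 m/s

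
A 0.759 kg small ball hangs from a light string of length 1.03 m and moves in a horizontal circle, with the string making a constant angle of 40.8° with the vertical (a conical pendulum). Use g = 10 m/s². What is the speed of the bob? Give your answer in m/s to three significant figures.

The radius of the circle is r = L sinθ = 1.03 × sin 40.8° = 0.6730 m.
Horizontally T sinθ = mv²/r and vertically T cosθ = mg, so tanθ = v²/(rg).
v = √(r g tanθ) = √(0.6730 × 10.0 × 0.8632) = √5.809 = 2.410 m/s.

2.41 m/s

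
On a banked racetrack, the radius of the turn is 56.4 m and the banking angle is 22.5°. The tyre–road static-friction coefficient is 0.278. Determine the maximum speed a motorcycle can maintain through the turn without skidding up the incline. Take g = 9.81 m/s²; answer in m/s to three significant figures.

20.8 m/s

At the maximum speed, friction acts down the slope at its limiting value f = μN. Radially (horizontal, toward centre): N sinθ + μN cosθ = mv²/r. Vertically: N cosθ − μN sinθ = mg.
Dividing: v² = r g (sinθ + μcosθ)/(cosθ − μsinθ).
sinθ + μcosθ = 0.3827 + 0.278×0.9239 = 0.6395; cosθ − μsinθ = 0.9239 − 0.278×0.3827 = 0.8175.
v² = 56.4 × 9.81 × 0.6395/0.8175 = 432.8 m²/s², so v = 20.80 m/s.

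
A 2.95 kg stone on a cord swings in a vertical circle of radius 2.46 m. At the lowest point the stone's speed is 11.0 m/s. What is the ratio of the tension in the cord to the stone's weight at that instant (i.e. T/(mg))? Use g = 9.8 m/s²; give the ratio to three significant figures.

6.02

At the bottom, T − mg = mv²/r, so T = m(v²/r + g) and T/(mg) = v²/(rg) + 1 = (11.0)²/(2.46 × 9.8) + 1 = 5.019 + 1 = 6.019.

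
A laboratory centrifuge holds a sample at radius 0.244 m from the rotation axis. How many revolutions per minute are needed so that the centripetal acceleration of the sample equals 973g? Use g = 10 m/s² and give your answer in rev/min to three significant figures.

Require ω²r = 973g, so ω = √(973 × 10.0/0.244) = 199.7 rad/s.
In rev/min: ω × 60/(2π) = 199.7 × 60/(2π) = 1907 rev/min.

1910 rev/min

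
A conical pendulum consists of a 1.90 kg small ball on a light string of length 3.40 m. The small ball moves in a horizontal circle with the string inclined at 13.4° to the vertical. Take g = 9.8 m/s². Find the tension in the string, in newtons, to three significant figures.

Vertically the bob has no acceleration, so T cosθ = mg.
T = mg/cosθ = 1.90 × 9.8 / cos 13.4° = 18.62/0.9728 = 19.14 N.

19.1 N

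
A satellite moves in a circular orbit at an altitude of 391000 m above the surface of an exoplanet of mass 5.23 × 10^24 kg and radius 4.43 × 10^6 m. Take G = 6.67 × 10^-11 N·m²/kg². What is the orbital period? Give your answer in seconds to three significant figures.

r = R + h = 4.43 × 10^6 + 391000 = 4.821 × 10^6 m. Gravity provides the centripetal force: G M m / r² = m v² / r ⇒ v = √(GM/r) = 8506 m/s.
T = 2πr/v = 2π × 4.821 × 10^6 / 8506 = 3561 s.

3560 s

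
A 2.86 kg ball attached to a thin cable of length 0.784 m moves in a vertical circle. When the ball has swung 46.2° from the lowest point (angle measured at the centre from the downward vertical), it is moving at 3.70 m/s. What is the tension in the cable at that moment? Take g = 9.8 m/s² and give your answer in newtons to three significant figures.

Take the radial direction toward the centre of the circle as positive. The component of the weight along the string toward the centre is −mg cos φ (φ measured from the bottom), so Newton's second law along the string gives T − mg cos φ = m v²/r.
cos 46.2° = 0.6921, so T = m(v²/r + g cos φ) = 2.86 × ((3.70)²/0.784 + 9.8 × 0.6921) = 2.86 × (17.46 + (6.783)) = 2.86 × 24.24 = 69.34 N.

69.3 N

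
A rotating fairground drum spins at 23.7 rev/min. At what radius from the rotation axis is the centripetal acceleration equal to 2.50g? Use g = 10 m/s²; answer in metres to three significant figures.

ω = 23.7 rev/min × 2π/60 = 2.482 rad/s.
a_c = ω²r = 2.50g ⇒ r = 2.50 × 10.0 / (2.482)² = 25.00/6.160 = 4.059 m.

4.06 m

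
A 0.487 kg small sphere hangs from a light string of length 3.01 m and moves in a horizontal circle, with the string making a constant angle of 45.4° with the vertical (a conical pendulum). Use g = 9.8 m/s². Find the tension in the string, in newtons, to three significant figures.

Vertically the bob has no acceleration, so T cosθ = mg.
T = mg/cosθ = 0.487 × 9.8 / cos 45.4° = 4.773/0.7022 = 6.797 N.

6.80 N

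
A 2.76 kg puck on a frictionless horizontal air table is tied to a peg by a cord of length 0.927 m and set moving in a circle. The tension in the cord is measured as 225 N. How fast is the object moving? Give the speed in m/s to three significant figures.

T = m v²/r ⇒ v = √(T r / m) = √(225 × 0.927 / 2.76) = √75.57 = 8.693 m/s.

8.69 m/s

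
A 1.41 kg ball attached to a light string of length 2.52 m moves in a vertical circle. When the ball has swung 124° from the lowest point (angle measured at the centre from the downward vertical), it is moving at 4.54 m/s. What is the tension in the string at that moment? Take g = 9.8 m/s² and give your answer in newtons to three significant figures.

3.81 N

Take the radial direction toward the centre of the circle as positive. The component of the weight along the string toward the centre is −mg cos φ (φ measured from the bottom), so Newton's second law along the string gives T − mg cos φ = m v²/r.
cos 124° = -0.5592, so T = m(v²/r + g cos φ) = 1.41 × ((4.54)²/2.52 + 9.8 × -0.5592) = 1.41 × (8.179 + (-5.480)) = 1.41 × 2.699 = 3.806 N.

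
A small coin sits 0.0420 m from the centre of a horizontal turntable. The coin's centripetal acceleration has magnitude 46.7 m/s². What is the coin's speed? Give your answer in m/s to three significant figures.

1.40 m/s

a_c = v²/r ⇒ v = √(a_c · r) = √(46.7 × 0.0420) = √1.961 = 1.400 m/s.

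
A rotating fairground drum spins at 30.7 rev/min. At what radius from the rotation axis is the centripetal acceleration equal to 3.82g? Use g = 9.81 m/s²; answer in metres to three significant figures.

3.63 m

ω = 30.7 rev/min × 2π/60 = 3.215 rad/s.
a_c = ω²r = 3.82g ⇒ r = 3.82 × 9.81 / (3.215)² = 37.47/10.34 = 3.626 m.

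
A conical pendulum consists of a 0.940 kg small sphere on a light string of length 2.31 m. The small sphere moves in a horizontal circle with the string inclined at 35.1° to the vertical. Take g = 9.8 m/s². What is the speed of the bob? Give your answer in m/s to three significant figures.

The radius of the circle is r = L sinθ = 2.31 × sin 35.1° = 1.328 m.
Horizontally T sinθ = mv²/r and vertically T cosθ = mg, so tanθ = v²/(rg).
v = √(r g tanθ) = √(1.328 × 9.8 × 0.7028) = √9.148 = 3.025 m/s.

3.02 m/s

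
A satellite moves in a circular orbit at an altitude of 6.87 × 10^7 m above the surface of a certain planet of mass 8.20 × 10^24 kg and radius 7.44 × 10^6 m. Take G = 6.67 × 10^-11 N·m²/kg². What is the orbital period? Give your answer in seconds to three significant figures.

178000 s

r = R + h = 7.44 × 10^6 + 6.87 × 10^7 = 7.614 × 10^7 m. Gravity provides the centripetal force: G M m / r² = m v² / r ⇒ v = √(GM/r) = 2680 m/s.
T = 2πr/v = 2π × 7.614 × 10^7 / 2680 = 178500 s.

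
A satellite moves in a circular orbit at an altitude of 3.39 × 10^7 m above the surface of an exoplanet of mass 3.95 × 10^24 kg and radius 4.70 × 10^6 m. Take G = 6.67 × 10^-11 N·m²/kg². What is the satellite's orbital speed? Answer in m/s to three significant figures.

Orbital radius r = R + h = 4.70 × 10^6 + 3.39 × 10^7 = 3.860 × 10^7 m.
Gravity supplies the centripetal force: G M m / r² = m v² / r, so v = √(GM/r).
v = √(6.67 × 10^-11 × 3.95 × 10^24 / 3.860 × 10^7) = √(6.826 × 10^6) = 2613 m/s.

2610 m/s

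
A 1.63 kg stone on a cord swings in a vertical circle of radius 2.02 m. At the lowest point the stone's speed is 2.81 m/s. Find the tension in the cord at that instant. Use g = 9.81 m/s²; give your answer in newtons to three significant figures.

22.4 N

At the lowest point, T points up (toward the centre) and the weight mg points down (away from the centre), so the net inward force is T − mg = mv²/r.
T = m(v²/r + g) = 1.63 × ((2.81)²/2.02 + 9.81) = 1.63 × (3.909 + 9.81) = 1.63 × 13.72 = 22.36 N.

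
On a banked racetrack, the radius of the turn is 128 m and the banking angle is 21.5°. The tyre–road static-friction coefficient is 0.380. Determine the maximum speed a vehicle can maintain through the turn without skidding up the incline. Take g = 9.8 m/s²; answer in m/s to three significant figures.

At the maximum speed, friction acts down the slope at its limiting value f = μN. Radially (horizontal, toward centre): N sinθ + μN cosθ = mv²/r. Vertically: N cosθ − μN sinθ = mg.
Dividing: v² = r g (sinθ + μcosθ)/(cosθ − μsinθ).
sinθ + μcosθ = 0.3665 + 0.380×0.9304 = 0.7201; cosθ − μsinθ = 0.9304 − 0.380×0.3665 = 0.7911.
v² = 128 × 9.8 × 0.7201/0.7911 = 1142 m²/s², so v = 33.79 m/s.

33.8 m/s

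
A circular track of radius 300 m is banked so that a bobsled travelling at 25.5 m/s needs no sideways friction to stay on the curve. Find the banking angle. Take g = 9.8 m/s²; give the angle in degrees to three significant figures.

With no friction, the horizontal component of the normal force provides the centripetal force: N sinθ = mv²/r, while N cosθ = mg vertically.
Dividing: tanθ = v²/(r g) = (25.5)²/(300 × 9.8) = 650.2/2940 = 0.2212.
θ = arctan(0.2212) = 12.47°.

12.5°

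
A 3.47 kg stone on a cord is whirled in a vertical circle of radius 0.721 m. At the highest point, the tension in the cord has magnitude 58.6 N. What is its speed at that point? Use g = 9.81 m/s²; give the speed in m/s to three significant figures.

At the top, T + mg = mv²/r, so v = √(r(T/m + g)) = √(0.721 × (58.6/3.47 + 9.81)) = √(0.721 × 26.70) = √19.25 = 4.387 m/s.

4.39 m/s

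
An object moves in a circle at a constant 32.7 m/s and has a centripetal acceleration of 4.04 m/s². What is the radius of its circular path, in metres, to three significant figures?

265 m

a_c = v²/r ⇒ r = v²/a_c = (32.7)²/4.04 = 1069/4.04 = 264.7 m.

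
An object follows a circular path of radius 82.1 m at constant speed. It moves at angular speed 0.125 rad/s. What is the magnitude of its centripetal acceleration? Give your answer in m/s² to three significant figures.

v = ωr = 0.125 × 82.1 = 10.26 m/s.
a_c = v²/r = (10.26)²/82.1 = 105.3/82.1 = 1.283 m/s².

1.28 m/s²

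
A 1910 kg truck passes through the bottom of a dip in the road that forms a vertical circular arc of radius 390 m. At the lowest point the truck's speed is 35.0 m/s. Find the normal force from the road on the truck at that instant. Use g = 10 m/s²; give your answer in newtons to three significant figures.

At the lowest point, N points up (toward the centre) and the weight mg points down (away from the centre), so the net inward force is N − mg = mv²/r.
N = m(v²/r + g) = 1910 × ((35.0)²/390 + 10.0) = 1910 × (3.141 + 10.0) = 1910 × 13.14 = 25100 N.

25100 N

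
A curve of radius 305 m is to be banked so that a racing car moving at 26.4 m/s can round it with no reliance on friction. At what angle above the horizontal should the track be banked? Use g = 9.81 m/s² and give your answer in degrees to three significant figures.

With no friction, the horizontal component of the normal force provides the centripetal force: N sinθ = mv²/r, while N cosθ = mg vertically.
Dividing: tanθ = v²/(r g) = (26.4)²/(305 × 9.81) = 697.0/2992 = 0.2329.
θ = arctan(0.2329) = 13.11°.

13.1°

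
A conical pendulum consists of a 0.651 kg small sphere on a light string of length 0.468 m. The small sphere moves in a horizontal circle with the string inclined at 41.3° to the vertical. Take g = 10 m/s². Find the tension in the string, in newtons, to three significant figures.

Vertically the bob has no acceleration, so T cosθ = mg.
T = mg/cosθ = 0.651 × 10.0 / cos 41.3° = 6.510/0.7513 = 8.665 N.

8.67 N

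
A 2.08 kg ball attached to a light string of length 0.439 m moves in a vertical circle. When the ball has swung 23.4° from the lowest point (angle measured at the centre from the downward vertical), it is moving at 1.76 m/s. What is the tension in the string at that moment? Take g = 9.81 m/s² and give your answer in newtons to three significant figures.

33.4 N

Take the radial direction toward the centre of the circle as positive. The component of the weight along the string toward the centre is −mg cos φ (φ measured from the bottom), so Newton's second law along the string gives T − mg cos φ = m v²/r.
cos 23.4° = 0.9178, so T = m(v²/r + g cos φ) = 2.08 × ((1.76)²/0.439 + 9.81 × 0.9178) = 2.08 × (7.056 + (9.003)) = 2.08 × 16.06 = 33.40 N.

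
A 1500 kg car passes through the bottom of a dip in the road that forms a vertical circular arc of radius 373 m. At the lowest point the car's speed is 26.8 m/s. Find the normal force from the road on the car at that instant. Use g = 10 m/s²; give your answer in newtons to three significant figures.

17900 N

At the lowest point, N points up (toward the centre) and the weight mg points down (away from the centre), so the net inward force is N − mg = mv²/r.
N = m(v²/r + g) = 1500 × ((26.8)²/373 + 10.0) = 1500 × (1.926 + 10.0) = 1500 × 11.93 = 17890 N.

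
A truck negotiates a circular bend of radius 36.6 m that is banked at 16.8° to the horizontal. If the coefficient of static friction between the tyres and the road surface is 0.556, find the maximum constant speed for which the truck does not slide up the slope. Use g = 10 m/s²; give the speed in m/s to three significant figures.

19.4 m/s

At the maximum speed, friction acts down the slope at its limiting value f = μN. Radially (horizontal, toward centre): N sinθ + μN cosθ = mv²/r. Vertically: N cosθ − μN sinθ = mg.
Dividing: v² = r g (sinθ + μcosθ)/(cosθ − μsinθ).
sinθ + μcosθ = 0.2890 + 0.556×0.9573 = 0.8213; cosθ − μsinθ = 0.9573 − 0.556×0.2890 = 0.7966.
v² = 36.6 × 10.0 × 0.8213/0.7966 = 377.3 m²/s², so v = 19.43 m/s.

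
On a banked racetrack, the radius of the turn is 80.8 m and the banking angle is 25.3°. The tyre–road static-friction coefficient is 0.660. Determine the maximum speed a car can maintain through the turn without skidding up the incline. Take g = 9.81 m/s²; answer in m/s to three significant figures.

At the maximum speed, friction acts down the slope at its limiting value f = μN. Radially (horizontal, toward centre): N sinθ + μN cosθ = mv²/r. Vertically: N cosθ − μN sinθ = mg.
Dividing: v² = r g (sinθ + μcosθ)/(cosθ − μsinθ).
sinθ + μcosθ = 0.4274 + 0.660×0.9041 = 1.024; cosθ − μsinθ = 0.9041 − 0.660×0.4274 = 0.6220.
v² = 80.8 × 9.81 × 1.024/0.6220 = 1305 m²/s², so v = 36.12 m/s.

36.1 m/s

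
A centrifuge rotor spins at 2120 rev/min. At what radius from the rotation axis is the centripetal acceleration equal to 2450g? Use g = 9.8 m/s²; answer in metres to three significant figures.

0.487 m

ω = 2120 rev/min × 2π/60 = 222.0 rad/s.
a_c = ω²r = 2450g ⇒ r = 2450 × 9.8 / (222.0)² = 24010/49290 = 0.4872 m.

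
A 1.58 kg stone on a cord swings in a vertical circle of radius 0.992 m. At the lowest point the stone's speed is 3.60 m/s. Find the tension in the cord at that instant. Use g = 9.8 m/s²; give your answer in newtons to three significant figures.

At the lowest point, T points up (toward the centre) and the weight mg points down (away from the centre), so the net inward force is T − mg = mv²/r.
T = m(v²/r + g) = 1.58 × ((3.60)²/0.992 + 9.8) = 1.58 × (13.06 + 9.8) = 1.58 × 22.86 = 36.13 N.

36.1 N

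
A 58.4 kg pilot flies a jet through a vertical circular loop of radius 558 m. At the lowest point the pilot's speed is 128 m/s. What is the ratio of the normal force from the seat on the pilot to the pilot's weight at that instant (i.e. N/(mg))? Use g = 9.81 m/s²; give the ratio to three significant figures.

At the bottom, N − mg = mv²/r, so N = m(v²/r + g) and N/(mg) = v²/(rg) + 1 = (128)²/(558 × 9.81) + 1 = 2.993 + 1 = 3.993.

3.99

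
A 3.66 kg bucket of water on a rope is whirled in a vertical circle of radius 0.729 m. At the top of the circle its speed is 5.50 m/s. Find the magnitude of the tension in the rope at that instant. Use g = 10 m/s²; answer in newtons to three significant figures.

At the top, both T and the weight mg point inward (toward the centre), so T + mg = mv²/r.
T = m(v²/r − g) = 3.66 × ((5.50)²/0.729 − 10.0) = 3.66 × (41.50 − 10.0) = 3.66 × 31.50 = 115.3 N.

115 N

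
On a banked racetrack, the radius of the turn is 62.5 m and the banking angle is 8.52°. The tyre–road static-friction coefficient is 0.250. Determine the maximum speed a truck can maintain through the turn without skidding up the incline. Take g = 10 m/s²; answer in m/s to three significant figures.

At the maximum speed, friction acts down the slope at its limiting value f = μN. Radially (horizontal, toward centre): N sinθ + μN cosθ = mv²/r. Vertically: N cosθ − μN sinθ = mg.
Dividing: v² = r g (sinθ + μcosθ)/(cosθ − μsinθ).
sinθ + μcosθ = 0.1482 + 0.250×0.9890 = 0.3954; cosθ − μsinθ = 0.9890 − 0.250×0.1482 = 0.9519.
v² = 62.5 × 10.0 × 0.3954/0.9519 = 259.6 m²/s², so v = 16.11 m/s.

16.1 m/s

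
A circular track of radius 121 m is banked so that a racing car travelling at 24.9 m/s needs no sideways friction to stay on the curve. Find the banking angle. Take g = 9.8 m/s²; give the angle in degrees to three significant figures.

With no friction, the horizontal component of the normal force provides the centripetal force: N sinθ = mv²/r, while N cosθ = mg vertically.
Dividing: tanθ = v²/(r g) = (24.9)²/(121 × 9.8) = 620.0/1186 = 0.5229.
θ = arctan(0.5229) = 27.60°.

27.6°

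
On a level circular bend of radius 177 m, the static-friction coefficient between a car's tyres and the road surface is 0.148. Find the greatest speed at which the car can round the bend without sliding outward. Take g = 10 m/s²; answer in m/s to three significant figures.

16.2 m/s

The only inward force on a level bend is static friction, so at the limit f_s = μ_s N = μ_s m g = m v²/r.
Mass cancels: v_max = √(μ_s g r) = √(0.148 × 10.0 × 177) = √262.0 = 16.19 m/s.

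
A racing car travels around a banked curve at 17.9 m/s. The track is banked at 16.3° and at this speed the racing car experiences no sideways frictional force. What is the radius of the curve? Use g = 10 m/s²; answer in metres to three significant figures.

Frictionless banking: tanθ = v²/(rg), so r = v²/(g tanθ).
r = (17.9)²/(10.0 × tan 16.3°) = 320.4/(10.0 × 0.2924) = 320.4/2.924 = 109.6 m.

110 m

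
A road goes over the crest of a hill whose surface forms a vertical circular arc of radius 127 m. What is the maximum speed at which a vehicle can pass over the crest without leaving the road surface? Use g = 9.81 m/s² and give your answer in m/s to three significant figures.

35.3 m/s

At the crest the centre of the circle is below the vehicle, so the net downward (centripetal) force is mg − N = mv²/r.
The vehicle leaves the road when N → 0, giving v_max = √(g r) = √(9.81 × 127) = 35.30 m/s.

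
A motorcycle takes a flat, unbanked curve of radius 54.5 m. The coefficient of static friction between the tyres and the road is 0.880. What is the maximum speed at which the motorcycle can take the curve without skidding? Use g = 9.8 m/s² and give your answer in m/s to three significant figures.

The only inward force on a level bend is static friction, so at the limit f_s = μ_s N = μ_s m g = m v²/r.
Mass cancels: v_max = √(μ_s g r) = √(0.880 × 9.8 × 54.5) = √470.0 = 21.68 m/s.

21.7 m/s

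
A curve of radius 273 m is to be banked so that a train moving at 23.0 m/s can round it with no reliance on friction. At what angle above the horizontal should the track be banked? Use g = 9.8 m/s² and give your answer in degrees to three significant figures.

With no friction, the horizontal component of the normal force provides the centripetal force: N sinθ = mv²/r, while N cosθ = mg vertically.
Dividing: tanθ = v²/(r g) = (23.0)²/(273 × 9.8) = 529.0/2675 = 0.1977.
θ = arctan(0.1977) = 11.18°.

11.2°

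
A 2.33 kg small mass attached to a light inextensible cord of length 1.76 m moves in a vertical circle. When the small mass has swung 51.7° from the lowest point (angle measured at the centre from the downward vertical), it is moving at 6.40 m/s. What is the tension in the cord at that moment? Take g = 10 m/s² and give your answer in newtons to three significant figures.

68.7 N

Take the radial direction toward the centre of the circle as positive. The component of the weight along the string toward the centre is −mg cos φ (φ measured from the bottom), so Newton's second law along the string gives T − mg cos φ = m v²/r.
cos 51.7° = 0.6198, so T = m(v²/r + g cos φ) = 2.33 × ((6.40)²/1.76 + 10.0 × 0.6198) = 2.33 × (23.27 + (6.198)) = 2.33 × 29.47 = 68.67 N.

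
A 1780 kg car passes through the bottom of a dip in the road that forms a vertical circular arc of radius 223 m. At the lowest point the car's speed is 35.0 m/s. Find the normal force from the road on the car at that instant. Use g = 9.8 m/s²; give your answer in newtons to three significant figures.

At the lowest point, N points up (toward the centre) and the weight mg points down (away from the centre), so the net inward force is N − mg = mv²/r.
N = m(v²/r + g) = 1780 × ((35.0)²/223 + 9.8) = 1780 × (5.493 + 9.8) = 1780 × 15.29 = 27220 N.

27200 N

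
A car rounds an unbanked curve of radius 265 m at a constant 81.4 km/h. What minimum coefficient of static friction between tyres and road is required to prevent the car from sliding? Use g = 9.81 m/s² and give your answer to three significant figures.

0.197

v = 81.4/3.6 = 22.61 m/s.
Friction provides the centripetal force: μ_s m g = m v²/r, so μ_s = v²/(g r) = (22.61)²/(9.81 × 265) = 511.3/2600 = 0.1967.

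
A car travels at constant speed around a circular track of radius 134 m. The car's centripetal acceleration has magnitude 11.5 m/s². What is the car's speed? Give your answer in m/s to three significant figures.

39.3 m/s

a_c = v²/r ⇒ v = √(a_c · r) = √(11.5 × 134) = √1541 = 39.26 m/s.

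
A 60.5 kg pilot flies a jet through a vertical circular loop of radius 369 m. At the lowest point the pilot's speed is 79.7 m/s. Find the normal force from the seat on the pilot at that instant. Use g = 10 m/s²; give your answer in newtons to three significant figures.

At the lowest point, N points up (toward the centre) and the weight mg points down (away from the centre), so the net inward force is N − mg = mv²/r.
N = m(v²/r + g) = 60.5 × ((79.7)²/369 + 10.0) = 60.5 × (17.21 + 10.0) = 60.5 × 27.21 = 1646 N.

1650 N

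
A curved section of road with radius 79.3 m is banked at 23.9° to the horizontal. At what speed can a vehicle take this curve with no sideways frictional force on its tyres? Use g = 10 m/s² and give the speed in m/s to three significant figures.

On a frictionless banked curve, N sinθ = mv²/r and N cosθ = mg, so tanθ = v²/(rg).
v = √(r g tanθ) = √(79.3 × 10.0 × tan 23.9°) = √(79.3 × 10.0 × 0.4431) = √351.4 = 18.75 m/s.

18.7 m/s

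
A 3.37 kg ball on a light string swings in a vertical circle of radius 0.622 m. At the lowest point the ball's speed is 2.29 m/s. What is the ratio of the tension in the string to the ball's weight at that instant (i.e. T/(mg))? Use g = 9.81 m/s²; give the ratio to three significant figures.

1.86

At the bottom, T − mg = mv²/r, so T = m(v²/r + g) and T/(mg) = v²/(rg) + 1 = (2.29)²/(0.622 × 9.81) + 1 = 0.8594 + 1 = 1.859.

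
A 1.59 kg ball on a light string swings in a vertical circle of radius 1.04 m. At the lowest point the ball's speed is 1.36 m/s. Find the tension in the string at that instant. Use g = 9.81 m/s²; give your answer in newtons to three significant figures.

At the lowest point, T points up (toward the centre) and the weight mg points down (away from the centre), so the net inward force is T − mg = mv²/r.
T = m(v²/r + g) = 1.59 × ((1.36)²/1.04 + 9.81) = 1.59 × (1.778 + 9.81) = 1.59 × 11.59 = 18.43 N.

18.4 N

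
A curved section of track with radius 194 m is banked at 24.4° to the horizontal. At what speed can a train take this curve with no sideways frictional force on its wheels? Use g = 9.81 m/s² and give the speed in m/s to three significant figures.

29.4 m/s

On a frictionless banked curve, N sinθ = mv²/r and N cosθ = mg, so tanθ = v²/(rg).
v = √(r g tanθ) = √(194 × 9.81 × tan 24.4°) = √(194 × 9.81 × 0.4536) = √863.3 = 29.38 m/s.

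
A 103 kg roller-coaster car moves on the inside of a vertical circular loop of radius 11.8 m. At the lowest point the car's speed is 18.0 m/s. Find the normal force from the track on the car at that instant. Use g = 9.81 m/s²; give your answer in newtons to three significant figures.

At the lowest point, N points up (toward the centre) and the weight mg points down (away from the centre), so the net inward force is N − mg = mv²/r.
N = m(v²/r + g) = 103 × ((18.0)²/11.8 + 9.81) = 103 × (27.46 + 9.81) = 103 × 37.27 = 3839 N.

3840 N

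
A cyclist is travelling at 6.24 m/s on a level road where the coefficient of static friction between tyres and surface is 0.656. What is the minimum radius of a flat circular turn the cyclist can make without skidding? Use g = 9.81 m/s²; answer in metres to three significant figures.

6.05 m

At the limit, μ_s m g = m v²/r, so r_min = v²/(μ_s g) = (6.24)²/(0.656 × 9.81) = 38.94/6.435 = 6.051 m.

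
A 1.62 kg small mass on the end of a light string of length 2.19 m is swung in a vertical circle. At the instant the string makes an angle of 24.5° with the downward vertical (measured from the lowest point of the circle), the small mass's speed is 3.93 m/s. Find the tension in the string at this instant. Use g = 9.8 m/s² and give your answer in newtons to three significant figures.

Take the radial direction toward the centre of the circle as positive. The component of the weight along the string toward the centre is −mg cos φ (φ measured from the bottom), so Newton's second law along the string gives T − mg cos φ = m v²/r.
cos 24.5° = 0.9100, so T = m(v²/r + g cos φ) = 1.62 × ((3.93)²/2.19 + 9.8 × 0.9100) = 1.62 × (7.052 + (8.918)) = 1.62 × 15.97 = 25.87 N.

25.9 N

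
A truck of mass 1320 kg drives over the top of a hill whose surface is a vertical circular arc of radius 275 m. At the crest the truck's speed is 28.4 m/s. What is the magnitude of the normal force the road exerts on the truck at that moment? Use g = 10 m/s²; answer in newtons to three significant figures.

At the crest the centripetal acceleration points downward (toward the centre of the arc), so mg − N = mv²/r.
N = m(g − v²/r) = 1320 × (10.0 − (28.4)²/275) = 1320 × (10.0 − 2.933) = 1320 × 7.067 = 9329 N.

9330 N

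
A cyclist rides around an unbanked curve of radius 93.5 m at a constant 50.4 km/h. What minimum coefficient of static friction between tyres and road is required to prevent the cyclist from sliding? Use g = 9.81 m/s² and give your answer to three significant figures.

0.214

v = 50.4/3.6 = 14.00 m/s.
Friction provides the centripetal force: μ_s m g = m v²/r, so μ_s = v²/(g r) = (14.00)²/(9.81 × 93.5) = 196.0/917.2 = 0.2137.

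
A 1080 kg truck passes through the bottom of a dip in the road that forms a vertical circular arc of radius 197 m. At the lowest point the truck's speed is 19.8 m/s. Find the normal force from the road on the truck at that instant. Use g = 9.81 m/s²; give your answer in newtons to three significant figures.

12700 N

At the lowest point, N points up (toward the centre) and the weight mg points down (away from the centre), so the net inward force is N − mg = mv²/r.
N = m(v²/r + g) = 1080 × ((19.8)²/197 + 9.81) = 1080 × (1.990 + 9.81) = 1080 × 11.80 = 12740 N.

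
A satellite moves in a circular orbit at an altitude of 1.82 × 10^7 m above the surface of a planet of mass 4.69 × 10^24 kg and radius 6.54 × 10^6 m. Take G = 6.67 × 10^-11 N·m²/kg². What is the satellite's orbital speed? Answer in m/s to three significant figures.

3560 m/s

Orbital radius r = R + h = 6.54 × 10^6 + 1.82 × 10^7 = 2.474 × 10^7 m.
Gravity supplies the centripetal force: G M m / r² = m v² / r, so v = √(GM/r).
v = √(6.67 × 10^-11 × 4.69 × 10^24 / 2.474 × 10^7) = √(1.264 × 10^7) = 3556 m/s.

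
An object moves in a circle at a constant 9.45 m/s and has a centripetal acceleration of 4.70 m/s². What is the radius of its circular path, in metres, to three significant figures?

a_c = v²/r ⇒ r = v²/a_c = (9.45)²/4.70 = 89.30/4.70 = 19.00 m.

19.0 m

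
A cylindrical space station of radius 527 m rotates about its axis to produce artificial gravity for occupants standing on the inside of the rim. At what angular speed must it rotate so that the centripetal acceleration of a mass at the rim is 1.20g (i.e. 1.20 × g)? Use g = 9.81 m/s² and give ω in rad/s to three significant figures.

Centripetal acceleration a_c = ω²r. Setting ω²r = 1.20g:
ω = √(1.20g / r) = √(1.20 × 9.81 / 527) = √0.02234 = 0.1495 rad/s.

0.149 rad/s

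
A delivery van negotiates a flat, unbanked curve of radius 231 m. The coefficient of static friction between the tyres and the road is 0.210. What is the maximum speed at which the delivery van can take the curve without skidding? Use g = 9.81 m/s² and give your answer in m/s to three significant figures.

21.8 m/s

The only inward force on a level bend is static friction, so at the limit f_s = μ_s N = μ_s m g = m v²/r.
Mass cancels: v_max = √(μ_s g r) = √(0.210 × 9.81 × 231) = √475.9 = 21.81 m/s.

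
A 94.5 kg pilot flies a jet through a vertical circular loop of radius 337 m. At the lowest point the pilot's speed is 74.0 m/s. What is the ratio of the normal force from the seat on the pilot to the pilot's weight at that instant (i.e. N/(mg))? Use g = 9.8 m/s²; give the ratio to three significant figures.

At the bottom, N − mg = mv²/r, so N = m(v²/r + g) and N/(mg) = v²/(rg) + 1 = (74.0)²/(337 × 9.8) + 1 = 1.658 + 1 = 2.658.

2.66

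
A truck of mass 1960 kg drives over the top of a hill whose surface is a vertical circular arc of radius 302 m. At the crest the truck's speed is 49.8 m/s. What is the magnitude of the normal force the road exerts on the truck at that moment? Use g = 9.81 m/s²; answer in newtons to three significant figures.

3130 N

At the crest the centripetal acceleration points downward (toward the centre of the arc), so mg − N = mv²/r.
N = m(g − v²/r) = 1960 × (9.81 − (49.8)²/302) = 1960 × (9.81 − 8.212) = 1960 × 1.598 = 3132 N.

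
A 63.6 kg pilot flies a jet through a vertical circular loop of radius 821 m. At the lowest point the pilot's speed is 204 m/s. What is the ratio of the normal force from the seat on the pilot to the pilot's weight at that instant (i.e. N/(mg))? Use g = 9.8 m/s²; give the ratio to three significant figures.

At the bottom, N − mg = mv²/r, so N = m(v²/r + g) and N/(mg) = v²/(rg) + 1 = (204)²/(821 × 9.8) + 1 = 5.172 + 1 = 6.172.

6.17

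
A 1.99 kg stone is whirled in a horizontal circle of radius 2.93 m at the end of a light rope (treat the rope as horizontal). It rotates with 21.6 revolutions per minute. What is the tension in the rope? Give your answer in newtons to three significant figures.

ω = 21.6 rev/min × 2π/60 = 2.262 rad/s, so v = ωr = 2.262 × 2.93 = 6.628 m/s.
The tension is the only horizontal force, so it supplies the full centripetal force: T = m v²/r = 1.99 × (6.628)²/2.93 = 1.99 × 43.92/2.93 = 29.83 N.

29.8 N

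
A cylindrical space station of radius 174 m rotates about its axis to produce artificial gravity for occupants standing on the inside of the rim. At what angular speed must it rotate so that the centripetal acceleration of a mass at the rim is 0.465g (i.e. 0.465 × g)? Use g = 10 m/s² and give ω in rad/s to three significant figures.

0.163 rad/s

Centripetal acceleration a_c = ω²r. Setting ω²r = 0.465g:
ω = √(0.465g / r) = √(0.465 × 10.0 / 174) = √0.02672 = 0.1635 rad/s.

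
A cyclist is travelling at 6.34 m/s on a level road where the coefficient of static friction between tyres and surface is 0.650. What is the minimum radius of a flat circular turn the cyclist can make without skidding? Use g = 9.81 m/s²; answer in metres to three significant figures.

6.30 m

At the limit, μ_s m g = m v²/r, so r_min = v²/(μ_s g) = (6.34)²/(0.650 × 9.81) = 40.20/6.377 = 6.304 m.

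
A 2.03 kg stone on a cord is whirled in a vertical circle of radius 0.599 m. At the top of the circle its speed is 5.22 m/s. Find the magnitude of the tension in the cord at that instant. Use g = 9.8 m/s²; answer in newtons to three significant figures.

72.5 N

At the top, both T and the weight mg point inward (toward the centre), so T + mg = mv²/r.
T = m(v²/r − g) = 2.03 × ((5.22)²/0.599 − 9.8) = 2.03 × (45.49 − 9.8) = 2.03 × 35.69 = 72.45 N.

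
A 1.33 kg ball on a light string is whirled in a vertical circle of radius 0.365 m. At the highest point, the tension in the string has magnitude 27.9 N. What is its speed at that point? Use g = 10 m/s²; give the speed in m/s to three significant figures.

3.36 m/s

At the top, T + mg = mv²/r, so v = √(r(T/m + g)) = √(0.365 × (27.9/1.33 + 10.0)) = √(0.365 × 30.98) = √11.31 = 3.363 m/s.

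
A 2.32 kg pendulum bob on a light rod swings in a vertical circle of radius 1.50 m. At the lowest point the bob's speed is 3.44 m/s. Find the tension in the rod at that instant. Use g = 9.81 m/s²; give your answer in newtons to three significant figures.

41.1 N

At the lowest point, T points up (toward the centre) and the weight mg points down (away from the centre), so the net inward force is T − mg = mv²/r.
T = m(v²/r + g) = 2.32 × ((3.44)²/1.50 + 9.81) = 2.32 × (7.889 + 9.81) = 2.32 × 17.70 = 41.06 N.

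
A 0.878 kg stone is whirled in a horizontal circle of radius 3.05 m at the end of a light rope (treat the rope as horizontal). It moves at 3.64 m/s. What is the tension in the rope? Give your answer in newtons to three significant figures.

The tension is the only horizontal force, so it supplies the full centripetal force: T = m v²/r = 0.878 × (3.640)²/3.05 = 0.878 × 13.25/3.05 = 3.814 N.

3.81 N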